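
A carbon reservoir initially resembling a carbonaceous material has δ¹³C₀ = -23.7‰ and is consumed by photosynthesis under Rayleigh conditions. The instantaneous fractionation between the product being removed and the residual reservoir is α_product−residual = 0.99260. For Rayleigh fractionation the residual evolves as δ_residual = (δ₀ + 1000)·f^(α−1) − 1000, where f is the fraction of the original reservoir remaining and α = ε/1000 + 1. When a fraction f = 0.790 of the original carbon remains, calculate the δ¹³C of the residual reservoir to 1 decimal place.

Rayleigh residual: δ_res = (δ₀ + 1000)·f^(α−1) − 1000
α − 1 = -0.00740
f^(α−1) = 0.790^(-0.00740) = 1.001746
δ_res = (-23.7 + 1000) × 1.001746 − 1000 = 978.004 − 1000 = -22.00‰

-22.0‰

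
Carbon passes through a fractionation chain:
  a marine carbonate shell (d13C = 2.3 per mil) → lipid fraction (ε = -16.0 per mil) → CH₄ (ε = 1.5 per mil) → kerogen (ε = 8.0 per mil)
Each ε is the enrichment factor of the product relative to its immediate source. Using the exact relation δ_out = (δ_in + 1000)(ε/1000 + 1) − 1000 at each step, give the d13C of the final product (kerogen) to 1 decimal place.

-4.4 per mil

step 1: δ = (2.30 + 1000)·(-16.0/1000 + 1) − 1000 = -13.74 per mil
step 2: δ = (-13.74 + 1000)·(1.5/1000 + 1) − 1000 = -12.26 per mil
step 3: δ = (-12.26 + 1000)·(8.0/1000 + 1) − 1000 = -4.36 per mil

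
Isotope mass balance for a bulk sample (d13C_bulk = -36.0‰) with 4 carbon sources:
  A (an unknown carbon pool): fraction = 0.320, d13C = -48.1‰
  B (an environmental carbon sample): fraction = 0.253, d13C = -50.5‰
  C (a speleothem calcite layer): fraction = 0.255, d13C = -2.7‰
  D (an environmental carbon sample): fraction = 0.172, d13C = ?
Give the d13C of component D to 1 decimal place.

Isotope mass balance: δ_bulk = Σ fᵢ·δᵢ.
-36.0 = 0.320×(-48.1) + 0.253×(-50.5) + 0.255×(-2.7) + 0.172×δ_D
0.172·δ_D = -36.0 − (-28.857) = -7.143
δ_D = -7.143 / 0.172 = -41.53‰

-41.5‰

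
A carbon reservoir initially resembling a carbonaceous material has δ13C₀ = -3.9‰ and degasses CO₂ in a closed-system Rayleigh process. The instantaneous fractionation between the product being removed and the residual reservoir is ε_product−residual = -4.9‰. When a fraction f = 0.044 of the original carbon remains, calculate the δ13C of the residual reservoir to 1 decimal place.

11.5‰

Rayleigh residual: δ_res = (δ₀ + 1000)·f^(α−1) − 1000
α = ε/1000 + 1 = 0.99510, so α − 1 = -0.00490
f^(α−1) = 0.044^(-0.00490) = 1.015423
δ_res = (-3.9 + 1000) × 1.015423 − 1000 = 1011.463 − 1000 = 11.46‰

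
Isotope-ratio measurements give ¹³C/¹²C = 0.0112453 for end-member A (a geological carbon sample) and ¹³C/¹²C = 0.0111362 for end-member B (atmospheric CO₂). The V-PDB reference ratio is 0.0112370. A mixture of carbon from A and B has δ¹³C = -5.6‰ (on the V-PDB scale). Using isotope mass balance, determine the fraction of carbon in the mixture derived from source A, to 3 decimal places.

δ_A = (0.0112453/0.0112370 − 1)×1000 = (1.000739 − 1)×1000 = 0.739‰
δ_B = (0.0111362/0.0112370 − 1)×1000 = (0.991030 − 1)×1000 = -8.970‰
f_A = (δ_mix − δ_B)/(δ_A − δ_B) = (-5.6 − (-8.970))/(0.739 − (-8.970))
f_A = 3.370 / 9.709 = 0.3471

0.347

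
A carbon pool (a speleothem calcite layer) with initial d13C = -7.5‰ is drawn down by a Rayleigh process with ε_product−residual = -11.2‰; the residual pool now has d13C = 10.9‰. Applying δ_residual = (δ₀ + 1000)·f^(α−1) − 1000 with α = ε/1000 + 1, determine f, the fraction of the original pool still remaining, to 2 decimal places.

α − 1 = ε/1000 = -0.0112
(δ_res + 1000)/(δ₀ + 1000) = (10.9 + 1000)/(-7.5 + 1000) = 1010.9/992.5 = 1.018539
f = 1.018539^(1/-0.0112) = exp(ln(1.018539)/-0.0112) = exp(0.01837/-0.0112)
f = exp(-1.6401) = 0.1940

0.19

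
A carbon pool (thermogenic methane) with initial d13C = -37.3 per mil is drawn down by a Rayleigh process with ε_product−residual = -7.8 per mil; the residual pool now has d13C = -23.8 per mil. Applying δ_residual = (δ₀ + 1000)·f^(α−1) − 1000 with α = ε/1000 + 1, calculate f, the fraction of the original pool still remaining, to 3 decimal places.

α − 1 = ε/1000 = -0.0078
(δ_res + 1000)/(δ₀ + 1000) = (-23.8 + 1000)/(-37.3 + 1000) = 976.2/962.7 = 1.014023
f = 1.014023^(1/-0.0078) = exp(ln(1.014023)/-0.0078) = exp(0.01393/-0.0078)
f = exp(-1.7853) = 0.1677

0.168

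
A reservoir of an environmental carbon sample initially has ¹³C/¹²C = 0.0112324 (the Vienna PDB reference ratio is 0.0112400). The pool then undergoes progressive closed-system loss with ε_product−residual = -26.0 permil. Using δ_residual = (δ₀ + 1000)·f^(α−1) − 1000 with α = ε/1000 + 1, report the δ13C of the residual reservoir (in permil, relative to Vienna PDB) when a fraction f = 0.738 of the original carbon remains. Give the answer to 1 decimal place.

7.2 permil

δ₀ = (0.0112324/0.0112400 − 1)×1000 = (0.999324 − 1)×1000 = -0.676 permil
α − 1 = ε/1000 = -0.0260
f^(α−1) = 0.738^(-0.0260) = 1.007930
δ_res = (-0.676 + 1000) × 1.007930 − 1000 = 1007.249 − 1000 = 7.25 permil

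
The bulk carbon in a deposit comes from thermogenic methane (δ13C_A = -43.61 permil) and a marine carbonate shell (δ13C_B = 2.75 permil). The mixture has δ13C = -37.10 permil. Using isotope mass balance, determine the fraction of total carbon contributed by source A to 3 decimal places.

δ_mix = f_A·δ_A + (1 − f_A)·δ_B  ⇒  f_A = (δ_mix − δ_B)/(δ_A − δ_B)
f_A = (-37.10 − (2.75)) / (-43.61 − (2.75))
f_A = -39.85 / -46.36 = 0.8596

0.860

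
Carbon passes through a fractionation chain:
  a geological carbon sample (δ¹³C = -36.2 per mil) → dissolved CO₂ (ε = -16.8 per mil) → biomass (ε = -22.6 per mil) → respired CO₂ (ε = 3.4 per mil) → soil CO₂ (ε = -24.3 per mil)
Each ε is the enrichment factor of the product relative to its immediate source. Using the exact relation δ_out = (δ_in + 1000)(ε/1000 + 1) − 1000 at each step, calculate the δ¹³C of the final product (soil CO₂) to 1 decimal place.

-93.2 per mil

step 1: δ = (-36.20 + 1000)·(-16.8/1000 + 1) − 1000 = -52.39 per mil
step 2: δ = (-52.39 + 1000)·(-22.6/1000 + 1) − 1000 = -73.81 per mil
step 3: δ = (-73.81 + 1000)·(3.4/1000 + 1) − 1000 = -70.66 per mil
step 4: δ = (-70.66 + 1000)·(-24.3/1000 + 1) − 1000 = -93.24 per mil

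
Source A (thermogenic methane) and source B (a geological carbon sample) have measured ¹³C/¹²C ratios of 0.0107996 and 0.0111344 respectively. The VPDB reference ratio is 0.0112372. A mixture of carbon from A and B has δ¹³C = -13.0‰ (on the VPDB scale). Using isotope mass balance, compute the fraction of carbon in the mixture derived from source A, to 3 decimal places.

δ_A = (0.0107996/0.0112372 − 1)×1000 = (0.961058 − 1)×1000 = -38.942‰
δ_B = (0.0111344/0.0112372 − 1)×1000 = (0.990852 − 1)×1000 = -9.148‰
f_A = (δ_mix − δ_B)/(δ_A − δ_B) = (-13.0 − (-9.148))/(-38.942 − (-9.148))
f_A = -3.852 / -29.794 = 0.1293

0.129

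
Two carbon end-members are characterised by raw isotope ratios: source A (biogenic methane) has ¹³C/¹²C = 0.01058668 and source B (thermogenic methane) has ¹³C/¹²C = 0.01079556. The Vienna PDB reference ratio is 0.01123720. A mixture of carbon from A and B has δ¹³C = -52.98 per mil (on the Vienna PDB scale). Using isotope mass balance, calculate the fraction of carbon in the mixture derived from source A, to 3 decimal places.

0.736

δ_A = (0.01058668/0.01123720 − 1)×1000 = (0.942110 − 1)×1000 = -57.890 per mil
δ_B = (0.01079556/0.01123720 − 1)×1000 = (0.960698 − 1)×1000 = -39.302 per mil
f_A = (δ_mix − δ_B)/(δ_A − δ_B) = (-52.98 − (-39.302))/(-57.890 − (-39.302))
f_A = -13.678 / -18.588 = 0.7359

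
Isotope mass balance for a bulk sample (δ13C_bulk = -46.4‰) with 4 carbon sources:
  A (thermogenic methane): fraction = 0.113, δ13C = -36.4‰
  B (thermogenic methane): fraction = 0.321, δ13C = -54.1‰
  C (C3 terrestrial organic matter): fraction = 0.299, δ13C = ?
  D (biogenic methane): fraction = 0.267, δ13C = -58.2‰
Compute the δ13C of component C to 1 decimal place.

-31.4‰

Isotope mass balance: δ_bulk = Σ fᵢ·δᵢ.
-46.4 = 0.113×(-36.4) + 0.321×(-54.1) + 0.299×δ_C + 0.267×(-58.2)
0.299·δ_C = -46.4 − (-37.019) = -9.381
δ_C = -9.381 / 0.299 = -31.38‰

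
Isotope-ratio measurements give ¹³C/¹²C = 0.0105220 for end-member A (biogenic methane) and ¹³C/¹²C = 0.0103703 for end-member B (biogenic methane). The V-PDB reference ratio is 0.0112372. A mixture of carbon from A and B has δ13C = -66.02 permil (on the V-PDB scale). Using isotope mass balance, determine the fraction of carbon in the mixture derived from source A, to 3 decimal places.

0.824

δ_A = (0.0105220/0.0112372 − 1)×1000 = (0.936354 − 1)×1000 = -63.646 permil
δ_B = (0.0103703/0.0112372 − 1)×1000 = (0.922854 − 1)×1000 = -77.146 permil
f_A = (δ_mix − δ_B)/(δ_A − δ_B) = (-66.02 − (-77.146))/(-63.646 − (-77.146))
f_A = 11.126 / 13.500 = 0.8241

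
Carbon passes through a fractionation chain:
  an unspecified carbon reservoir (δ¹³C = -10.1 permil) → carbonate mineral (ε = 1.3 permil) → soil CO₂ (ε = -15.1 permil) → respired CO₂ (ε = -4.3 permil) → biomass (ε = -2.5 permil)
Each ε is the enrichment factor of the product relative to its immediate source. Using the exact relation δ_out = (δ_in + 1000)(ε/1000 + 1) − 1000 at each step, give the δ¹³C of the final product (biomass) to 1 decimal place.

-30.4 permil

step 1: δ = (-10.10 + 1000)·(1.3/1000 + 1) − 1000 = -8.81 permil
step 2: δ = (-8.81 + 1000)·(-15.1/1000 + 1) − 1000 = -23.78 permil
step 3: δ = (-23.78 + 1000)·(-4.3/1000 + 1) − 1000 = -27.98 permil
step 4: δ = (-27.98 + 1000)·(-2.5/1000 + 1) − 1000 = -30.41 permil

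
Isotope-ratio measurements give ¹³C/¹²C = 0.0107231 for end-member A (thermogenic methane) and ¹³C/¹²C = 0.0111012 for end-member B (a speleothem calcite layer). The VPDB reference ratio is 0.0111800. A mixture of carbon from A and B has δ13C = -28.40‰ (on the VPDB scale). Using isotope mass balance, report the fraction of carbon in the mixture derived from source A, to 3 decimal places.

0.631

δ_A = (0.0107231/0.0111800 − 1)×1000 = (0.959132 − 1)×1000 = -40.868‰
δ_B = (0.0111012/0.0111800 − 1)×1000 = (0.992952 − 1)×1000 = -7.048‰
f_A = (δ_mix − δ_B)/(δ_A − δ_B) = (-28.40 − (-7.048))/(-40.868 − (-7.048))
f_A = -21.352 / -33.819 = 0.6313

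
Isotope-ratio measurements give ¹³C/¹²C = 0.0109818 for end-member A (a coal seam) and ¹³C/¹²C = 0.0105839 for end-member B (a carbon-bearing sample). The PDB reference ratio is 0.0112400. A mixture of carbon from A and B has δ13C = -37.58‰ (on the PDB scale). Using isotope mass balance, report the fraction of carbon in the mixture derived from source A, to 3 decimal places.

δ_A = (0.0109818/0.0112400 − 1)×1000 = (0.977028 − 1)×1000 = -22.972‰
δ_B = (0.0105839/0.0112400 − 1)×1000 = (0.941628 − 1)×1000 = -58.372‰
f_A = (δ_mix − δ_B)/(δ_A − δ_B) = (-37.58 − (-58.372))/(-22.972 − (-58.372))
f_A = 20.792 / 35.400 = 0.5873

0.587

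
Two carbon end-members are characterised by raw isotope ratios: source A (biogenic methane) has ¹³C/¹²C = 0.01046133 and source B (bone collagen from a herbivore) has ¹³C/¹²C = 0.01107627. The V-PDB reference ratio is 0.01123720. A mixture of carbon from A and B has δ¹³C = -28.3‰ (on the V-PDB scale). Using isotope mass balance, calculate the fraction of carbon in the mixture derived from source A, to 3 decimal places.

0.255

δ_A = (0.01046133/0.01123720 − 1)×1000 = (0.930955 − 1)×1000 = -69.045‰
δ_B = (0.01107627/0.01123720 − 1)×1000 = (0.985679 − 1)×1000 = -14.321‰
f_A = (δ_mix − δ_B)/(δ_A − δ_B) = (-28.3 − (-14.321))/(-69.045 − (-14.321))
f_A = -13.979 / -54.724 = 0.2554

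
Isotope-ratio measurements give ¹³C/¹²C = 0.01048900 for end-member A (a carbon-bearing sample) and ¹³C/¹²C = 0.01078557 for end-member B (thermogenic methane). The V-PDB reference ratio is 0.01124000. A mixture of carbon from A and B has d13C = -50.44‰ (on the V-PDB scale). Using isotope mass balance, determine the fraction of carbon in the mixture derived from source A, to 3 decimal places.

0.379

δ_A = (0.01048900/0.01124000 − 1)×1000 = (0.933185 − 1)×1000 = -66.815‰
δ_B = (0.01078557/0.01124000 − 1)×1000 = (0.959570 − 1)×1000 = -40.430‰
f_A = (δ_mix − δ_B)/(δ_A − δ_B) = (-50.44 − (-40.430))/(-66.815 − (-40.430))
f_A = -10.010 / -26.385 = 0.3794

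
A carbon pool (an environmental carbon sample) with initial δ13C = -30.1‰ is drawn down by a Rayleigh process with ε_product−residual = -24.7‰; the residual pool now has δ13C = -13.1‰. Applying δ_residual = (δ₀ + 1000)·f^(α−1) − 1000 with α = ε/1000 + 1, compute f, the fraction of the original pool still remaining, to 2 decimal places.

α − 1 = ε/1000 = -0.0247
(δ_res + 1000)/(δ₀ + 1000) = (-13.1 + 1000)/(-30.1 + 1000) = 986.9/969.9 = 1.017528
f = 1.017528^(1/-0.0247) = exp(ln(1.017528)/-0.0247) = exp(0.01738/-0.0247)
f = exp(-0.7035) = 0.4949

0.49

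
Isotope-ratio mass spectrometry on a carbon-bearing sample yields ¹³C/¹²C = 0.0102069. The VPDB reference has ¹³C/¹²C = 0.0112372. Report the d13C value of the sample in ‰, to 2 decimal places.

-91.69‰

d13C = (R_sample / R_standard − 1) × 1000
R_sample / R_standard = 0.0102069 / 0.0112372 = 0.908313
d13C = (0.908313 − 1) × 1000 = -91.687‰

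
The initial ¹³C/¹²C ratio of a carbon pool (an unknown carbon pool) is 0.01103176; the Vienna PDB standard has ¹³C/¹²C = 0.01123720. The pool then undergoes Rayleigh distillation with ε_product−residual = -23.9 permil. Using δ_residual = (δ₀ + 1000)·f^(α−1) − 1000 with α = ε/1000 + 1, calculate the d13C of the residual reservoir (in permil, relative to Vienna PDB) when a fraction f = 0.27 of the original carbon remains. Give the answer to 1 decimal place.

12.9 permil

δ₀ = (0.01103176/0.01123720 − 1)×1000 = (0.981718 − 1)×1000 = -18.282 permil
α − 1 = ε/1000 = -0.0239
f^(α−1) = 0.27^(-0.0239) = 1.031788
δ_res = (-18.282 + 1000) × 1.031788 − 1000 = 1012.925 − 1000 = 12.92 permil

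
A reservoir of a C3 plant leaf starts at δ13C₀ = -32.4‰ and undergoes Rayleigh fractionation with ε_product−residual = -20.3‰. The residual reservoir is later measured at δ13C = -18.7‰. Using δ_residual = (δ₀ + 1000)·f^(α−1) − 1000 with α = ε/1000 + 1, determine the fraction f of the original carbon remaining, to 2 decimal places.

0.50

α − 1 = ε/1000 = -0.0203
(δ_res + 1000)/(δ₀ + 1000) = (-18.7 + 1000)/(-32.4 + 1000) = 981.3/967.6 = 1.014159
f = 1.014159^(1/-0.0203) = exp(ln(1.014159)/-0.0203) = exp(0.01406/-0.0203)
f = exp(-0.6926) = 0.5003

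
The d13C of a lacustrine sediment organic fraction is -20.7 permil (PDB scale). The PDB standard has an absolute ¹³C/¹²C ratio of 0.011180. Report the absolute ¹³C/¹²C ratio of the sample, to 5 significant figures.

R_sample = R_standard × (d13C/1000 + 1)
R_sample = 0.011180 × (-20.7/1000 + 1) = 0.011180 × 0.979300
R_sample = 0.0109486

0.010949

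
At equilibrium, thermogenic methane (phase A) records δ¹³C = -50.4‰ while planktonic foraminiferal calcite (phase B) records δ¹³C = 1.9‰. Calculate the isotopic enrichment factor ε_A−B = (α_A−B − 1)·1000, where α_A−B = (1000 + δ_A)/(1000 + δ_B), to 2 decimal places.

-52.20‰

α_A−B = (1000 + -50.4) / (1000 + 1.9) = 949.6 / 1001.9 = 0.947799
ε_A−B = (0.947799 − 1) × 1000 = -52.201‰
(The approximation ε ≈ δ_A − δ_B would give -52.3‰.)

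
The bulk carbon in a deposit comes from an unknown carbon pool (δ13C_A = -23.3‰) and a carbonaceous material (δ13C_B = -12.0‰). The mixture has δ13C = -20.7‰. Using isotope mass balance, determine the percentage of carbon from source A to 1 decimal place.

77.0%

δ_mix = f_A·δ_A + (1 − f_A)·δ_B  ⇒  f_A = (δ_mix − δ_B)/(δ_A − δ_B)
f_A = (-20.7 − (-12.0)) / (-23.3 − (-12.0))
f_A = -8.7 / -11.3 = 0.7699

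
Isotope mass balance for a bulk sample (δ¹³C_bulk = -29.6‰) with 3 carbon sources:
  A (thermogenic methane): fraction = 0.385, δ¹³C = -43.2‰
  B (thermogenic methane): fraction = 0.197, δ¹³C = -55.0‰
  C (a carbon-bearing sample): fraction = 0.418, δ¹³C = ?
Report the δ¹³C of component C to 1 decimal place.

-5.1‰

Isotope mass balance: δ_bulk = Σ fᵢ·δᵢ.
-29.6 = 0.385×(-43.2) + 0.197×(-55.0) + 0.418×δ_C
0.418·δ_C = -29.6 − (-27.467) = -2.133
δ_C = -2.133 / 0.418 = -5.10‰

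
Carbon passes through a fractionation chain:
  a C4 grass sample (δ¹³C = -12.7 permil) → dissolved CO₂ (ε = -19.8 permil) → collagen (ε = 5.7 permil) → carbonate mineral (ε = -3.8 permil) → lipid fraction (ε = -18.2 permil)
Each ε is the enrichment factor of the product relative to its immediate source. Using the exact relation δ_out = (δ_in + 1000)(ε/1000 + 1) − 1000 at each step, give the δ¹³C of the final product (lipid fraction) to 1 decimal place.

-48.1 permil

step 1: δ = (-12.70 + 1000)·(-19.8/1000 + 1) − 1000 = -32.25 permil
step 2: δ = (-32.25 + 1000)·(5.7/1000 + 1) − 1000 = -26.73 permil
step 3: δ = (-26.73 + 1000)·(-3.8/1000 + 1) − 1000 = -30.43 permil
step 4: δ = (-30.43 + 1000)·(-18.2/1000 + 1) − 1000 = -48.08 permil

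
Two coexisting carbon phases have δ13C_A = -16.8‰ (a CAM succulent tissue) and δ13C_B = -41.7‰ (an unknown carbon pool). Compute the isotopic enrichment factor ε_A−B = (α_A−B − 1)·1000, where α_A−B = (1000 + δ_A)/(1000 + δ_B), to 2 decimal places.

α_A−B = (1000 + -16.8) / (1000 + -41.7) = 983.2 / 958.3 = 1.025984
ε_A−B = (1.025984 − 1) × 1000 = 25.984‰
(The approximation ε ≈ δ_A − δ_B would give 24.9‰.)

25.98‰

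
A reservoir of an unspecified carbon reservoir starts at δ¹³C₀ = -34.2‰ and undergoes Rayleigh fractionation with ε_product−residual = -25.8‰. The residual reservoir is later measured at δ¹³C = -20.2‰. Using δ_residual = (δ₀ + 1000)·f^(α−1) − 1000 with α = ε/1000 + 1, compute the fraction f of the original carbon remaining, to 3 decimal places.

α − 1 = ε/1000 = -0.0258
(δ_res + 1000)/(δ₀ + 1000) = (-20.2 + 1000)/(-34.2 + 1000) = 979.8/965.8 = 1.014496
f = 1.014496^(1/-0.0258) = exp(ln(1.014496)/-0.0258) = exp(0.01439/-0.0258)
f = exp(-0.5578) = 0.5725

0.572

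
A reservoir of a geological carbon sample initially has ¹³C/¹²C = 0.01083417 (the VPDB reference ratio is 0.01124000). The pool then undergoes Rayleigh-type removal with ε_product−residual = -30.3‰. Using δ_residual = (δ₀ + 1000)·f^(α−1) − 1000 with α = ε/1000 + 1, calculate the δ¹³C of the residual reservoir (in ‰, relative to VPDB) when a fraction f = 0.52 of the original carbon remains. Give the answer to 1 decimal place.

-16.8‰

δ₀ = (0.01083417/0.01124000 − 1)×1000 = (0.963894 − 1)×1000 = -36.106‰
α − 1 = ε/1000 = -0.0303
f^(α−1) = 0.52^(-0.0303) = 1.020012
δ_res = (-36.106 + 1000) × 1.020012 − 1000 = 983.183 − 1000 = -16.82‰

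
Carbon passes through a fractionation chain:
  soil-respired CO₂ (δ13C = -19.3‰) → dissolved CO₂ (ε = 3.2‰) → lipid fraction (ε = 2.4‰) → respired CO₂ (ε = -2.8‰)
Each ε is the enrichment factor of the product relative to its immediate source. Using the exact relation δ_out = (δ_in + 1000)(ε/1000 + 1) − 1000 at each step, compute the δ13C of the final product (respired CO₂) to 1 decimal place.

step 1: δ = (-19.30 + 1000)·(3.2/1000 + 1) − 1000 = -16.16‰
step 2: δ = (-16.16 + 1000)·(2.4/1000 + 1) − 1000 = -13.80‰
step 3: δ = (-13.80 + 1000)·(-2.8/1000 + 1) − 1000 = -16.56‰

-16.6‰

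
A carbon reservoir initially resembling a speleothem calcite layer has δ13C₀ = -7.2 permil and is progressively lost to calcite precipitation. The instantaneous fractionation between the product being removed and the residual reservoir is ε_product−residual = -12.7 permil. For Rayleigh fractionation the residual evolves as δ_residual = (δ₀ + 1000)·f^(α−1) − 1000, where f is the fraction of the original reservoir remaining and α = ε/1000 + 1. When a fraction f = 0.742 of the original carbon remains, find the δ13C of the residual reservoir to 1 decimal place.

-3.4 permil

Rayleigh residual: δ_res = (δ₀ + 1000)·f^(α−1) − 1000
α = ε/1000 + 1 = 0.98730, so α − 1 = -0.01270
f^(α−1) = 0.742^(-0.01270) = 1.003797
δ_res = (-7.2 + 1000) × 1.003797 − 1000 = 996.570 − 1000 = -3.43 permil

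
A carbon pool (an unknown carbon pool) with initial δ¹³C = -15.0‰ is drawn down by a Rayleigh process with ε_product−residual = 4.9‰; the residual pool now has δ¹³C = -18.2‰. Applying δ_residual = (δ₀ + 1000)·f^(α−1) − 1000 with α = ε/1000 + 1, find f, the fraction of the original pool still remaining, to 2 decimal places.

0.51

α − 1 = ε/1000 = 0.0049
(δ_res + 1000)/(δ₀ + 1000) = (-18.2 + 1000)/(-15.0 + 1000) = 981.8/985.0 = 0.996751
f = 0.996751^(1/0.0049) = exp(ln(0.996751)/0.0049) = exp(-0.00325/0.0049)
f = exp(-0.6641) = 0.5147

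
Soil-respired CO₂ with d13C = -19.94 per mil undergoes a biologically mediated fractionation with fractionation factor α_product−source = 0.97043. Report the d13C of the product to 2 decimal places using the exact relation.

-48.92 per mil

δ_product = (δ_source + 1000)·α − 1000
δ_product = (-19.94 + 1000) × 0.97043 − 1000
δ_product = 951.080 − 1000 = -48.920 per mil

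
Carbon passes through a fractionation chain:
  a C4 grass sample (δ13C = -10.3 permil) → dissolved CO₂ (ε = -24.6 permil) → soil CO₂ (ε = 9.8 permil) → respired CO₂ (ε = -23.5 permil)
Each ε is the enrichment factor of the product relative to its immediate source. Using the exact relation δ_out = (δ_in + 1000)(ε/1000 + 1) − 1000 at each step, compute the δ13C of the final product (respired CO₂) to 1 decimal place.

-48.1 permil

step 1: δ = (-10.30 + 1000)·(-24.6/1000 + 1) − 1000 = -34.65 permil
step 2: δ = (-34.65 + 1000)·(9.8/1000 + 1) − 1000 = -25.19 permil
step 3: δ = (-25.19 + 1000)·(-23.5/1000 + 1) − 1000 = -48.09 permil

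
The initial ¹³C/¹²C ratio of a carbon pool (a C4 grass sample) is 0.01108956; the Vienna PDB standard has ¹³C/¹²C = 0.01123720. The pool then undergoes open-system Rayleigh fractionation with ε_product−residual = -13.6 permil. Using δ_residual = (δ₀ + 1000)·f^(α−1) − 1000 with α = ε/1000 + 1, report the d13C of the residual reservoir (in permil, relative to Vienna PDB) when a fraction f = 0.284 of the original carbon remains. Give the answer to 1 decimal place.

3.9 permil

δ₀ = (0.01108956/0.01123720 − 1)×1000 = (0.986861 − 1)×1000 = -13.139 permil
α − 1 = ε/1000 = -0.0136
f^(α−1) = 0.284^(-0.0136) = 1.017267
δ_res = (-13.139 + 1000) × 1.017267 − 1000 = 1003.901 − 1000 = 3.90 permil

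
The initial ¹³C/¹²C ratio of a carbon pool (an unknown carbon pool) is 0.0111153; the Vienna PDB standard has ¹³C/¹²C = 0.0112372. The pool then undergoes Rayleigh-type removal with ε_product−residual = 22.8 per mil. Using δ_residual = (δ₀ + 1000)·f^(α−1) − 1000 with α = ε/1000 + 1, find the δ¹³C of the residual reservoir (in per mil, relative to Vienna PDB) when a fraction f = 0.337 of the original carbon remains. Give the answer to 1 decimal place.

δ₀ = (0.0111153/0.0112372 − 1)×1000 = (0.989152 − 1)×1000 = -10.848 per mil
α − 1 = ε/1000 = 0.0228
f^(α−1) = 0.337^(0.0228) = 0.975506
δ_res = (-10.848 + 1000) × 0.975506 − 1000 = 964.924 − 1000 = -35.08 per mil

-35.1 per mil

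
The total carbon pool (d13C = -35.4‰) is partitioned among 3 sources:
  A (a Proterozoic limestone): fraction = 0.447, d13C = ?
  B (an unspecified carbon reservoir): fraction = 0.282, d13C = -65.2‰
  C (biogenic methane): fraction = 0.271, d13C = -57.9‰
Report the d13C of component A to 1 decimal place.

-3.0‰

Isotope mass balance: δ_bulk = Σ fᵢ·δᵢ.
-35.4 = 0.447×δ_A + 0.282×(-65.2) + 0.271×(-57.9)
0.447·δ_A = -35.4 − (-34.077) = -1.323
δ_A = -1.323 / 0.447 = -2.96‰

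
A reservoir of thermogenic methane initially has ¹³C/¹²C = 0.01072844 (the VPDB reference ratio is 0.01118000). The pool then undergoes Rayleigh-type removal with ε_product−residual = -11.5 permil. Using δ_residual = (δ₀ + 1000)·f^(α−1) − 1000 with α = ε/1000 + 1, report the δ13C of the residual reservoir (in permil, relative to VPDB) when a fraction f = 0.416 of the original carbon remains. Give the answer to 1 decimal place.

δ₀ = (0.01072844/0.01118000 − 1)×1000 = (0.959610 − 1)×1000 = -40.390 permil
α − 1 = ε/1000 = -0.0115
f^(α−1) = 0.416^(-0.0115) = 1.010137
δ_res = (-40.390 + 1000) × 1.010137 − 1000 = 969.338 − 1000 = -30.66 permil

-30.7 permil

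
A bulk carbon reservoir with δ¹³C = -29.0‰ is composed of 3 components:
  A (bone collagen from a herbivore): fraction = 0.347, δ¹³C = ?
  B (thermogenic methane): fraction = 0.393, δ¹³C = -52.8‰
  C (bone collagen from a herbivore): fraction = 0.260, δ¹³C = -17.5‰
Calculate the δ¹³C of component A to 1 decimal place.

-10.7‰

Isotope mass balance: δ_bulk = Σ fᵢ·δᵢ.
-29.0 = 0.347×δ_A + 0.393×(-52.8) + 0.260×(-17.5)
0.347·δ_A = -29.0 − (-25.300) = -3.700
δ_A = -3.700 / 0.347 = -10.66‰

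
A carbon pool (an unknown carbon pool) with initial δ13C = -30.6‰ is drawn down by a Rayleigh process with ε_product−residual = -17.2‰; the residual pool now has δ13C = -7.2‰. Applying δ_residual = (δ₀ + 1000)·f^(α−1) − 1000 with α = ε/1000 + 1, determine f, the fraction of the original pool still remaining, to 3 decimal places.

α − 1 = ε/1000 = -0.0172
(δ_res + 1000)/(δ₀ + 1000) = (-7.2 + 1000)/(-30.6 + 1000) = 992.8/969.4 = 1.024139
f = 1.024139^(1/-0.0172) = exp(ln(1.024139)/-0.0172) = exp(0.02385/-0.0172)
f = exp(-1.3867) = 0.2499

0.250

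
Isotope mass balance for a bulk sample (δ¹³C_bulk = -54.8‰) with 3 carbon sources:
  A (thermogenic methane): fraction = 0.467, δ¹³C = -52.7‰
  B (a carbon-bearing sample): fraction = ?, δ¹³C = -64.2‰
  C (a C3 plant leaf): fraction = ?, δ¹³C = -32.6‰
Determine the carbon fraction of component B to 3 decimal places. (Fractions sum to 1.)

0.405

Let f_B and f_C be the unknown fractions; fractions sum to 1 so f_B + f_C = 0.533.
Mass balance: Σ fᵢ·δᵢ = δ_bulk ⇒ f_B·(-64.2) + f_C·(-32.6) = -54.8 − (-24.611) = -30.189
Substitute f_C = 0.533 − f_B:
f_B·(-64.2 − -32.6) = -30.189 − 0.533×(-32.6) = -12.813
f_B = -12.813 / -31.6 = 0.4055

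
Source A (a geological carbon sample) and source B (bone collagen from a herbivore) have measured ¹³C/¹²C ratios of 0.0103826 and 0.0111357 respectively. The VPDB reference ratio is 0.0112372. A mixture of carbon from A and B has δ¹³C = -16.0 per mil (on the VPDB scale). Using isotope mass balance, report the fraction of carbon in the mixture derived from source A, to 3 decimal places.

0.104

δ_A = (0.0103826/0.0112372 − 1)×1000 = (0.923949 − 1)×1000 = -76.051 per mil
δ_B = (0.0111357/0.0112372 − 1)×1000 = (0.990968 − 1)×1000 = -9.032 per mil
f_A = (δ_mix − δ_B)/(δ_A − δ_B) = (-16.0 − (-9.032))/(-76.051 − (-9.032))
f_A = -6.968 / -67.018 = 0.1040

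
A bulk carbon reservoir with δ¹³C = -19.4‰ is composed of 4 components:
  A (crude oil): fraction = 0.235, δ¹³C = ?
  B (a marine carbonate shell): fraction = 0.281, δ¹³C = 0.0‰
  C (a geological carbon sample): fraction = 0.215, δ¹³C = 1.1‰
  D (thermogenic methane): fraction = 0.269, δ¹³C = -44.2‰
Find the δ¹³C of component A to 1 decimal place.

-33.0‰

Isotope mass balance: δ_bulk = Σ fᵢ·δᵢ.
-19.4 = 0.235×δ_A + 0.281×(-0.0) + 0.215×(1.1) + 0.269×(-44.2)
0.235·δ_A = -19.4 − (-11.653) = -7.747
δ_A = -7.747 / 0.235 = -32.96‰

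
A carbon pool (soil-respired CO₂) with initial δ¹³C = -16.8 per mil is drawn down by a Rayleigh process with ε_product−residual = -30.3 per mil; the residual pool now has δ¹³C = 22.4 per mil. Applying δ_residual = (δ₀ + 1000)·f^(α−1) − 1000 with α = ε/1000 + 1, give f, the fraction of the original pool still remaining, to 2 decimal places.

α − 1 = ε/1000 = -0.0303
(δ_res + 1000)/(δ₀ + 1000) = (22.4 + 1000)/(-16.8 + 1000) = 1022.4/983.2 = 1.039870
f = 1.039870^(1/-0.0303) = exp(ln(1.039870)/-0.0303) = exp(0.03910/-0.0303)
f = exp(-1.2903) = 0.2752

0.28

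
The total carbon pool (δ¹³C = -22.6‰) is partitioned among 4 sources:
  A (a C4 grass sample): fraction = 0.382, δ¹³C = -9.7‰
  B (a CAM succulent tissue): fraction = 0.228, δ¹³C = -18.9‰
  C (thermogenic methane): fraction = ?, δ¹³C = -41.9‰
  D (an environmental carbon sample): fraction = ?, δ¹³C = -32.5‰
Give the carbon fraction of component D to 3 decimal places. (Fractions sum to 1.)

Let f_D and f_C be the unknown fractions; fractions sum to 1 so f_D + f_C = 0.390.
Mass balance: Σ fᵢ·δᵢ = δ_bulk ⇒ f_D·(-32.5) + f_C·(-41.9) = -22.6 − (-8.015) = -14.585
Substitute f_C = 0.390 − f_D:
f_D·(-32.5 − -41.9) = -14.585 − 0.390×(-41.9) = 1.756
f_D = 1.756 / 9.4 = 0.1868

0.187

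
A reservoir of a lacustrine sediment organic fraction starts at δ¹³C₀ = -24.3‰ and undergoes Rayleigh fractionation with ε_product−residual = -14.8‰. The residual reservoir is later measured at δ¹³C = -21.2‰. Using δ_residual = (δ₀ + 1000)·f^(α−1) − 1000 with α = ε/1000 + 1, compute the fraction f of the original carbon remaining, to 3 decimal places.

0.807

α − 1 = ε/1000 = -0.0148
(δ_res + 1000)/(δ₀ + 1000) = (-21.2 + 1000)/(-24.3 + 1000) = 978.8/975.7 = 1.003177
f = 1.003177^(1/-0.0148) = exp(ln(1.003177)/-0.0148) = exp(0.00317/-0.0148)
f = exp(-0.2143) = 0.8071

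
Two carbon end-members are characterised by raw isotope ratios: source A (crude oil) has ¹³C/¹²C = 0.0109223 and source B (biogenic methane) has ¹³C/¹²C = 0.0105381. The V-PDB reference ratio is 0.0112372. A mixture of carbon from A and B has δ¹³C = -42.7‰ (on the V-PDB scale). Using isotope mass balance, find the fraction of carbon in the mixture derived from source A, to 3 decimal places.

δ_A = (0.0109223/0.0112372 − 1)×1000 = (0.971977 − 1)×1000 = -28.023‰
δ_B = (0.0105381/0.0112372 − 1)×1000 = (0.937787 − 1)×1000 = -62.213‰
f_A = (δ_mix − δ_B)/(δ_A − δ_B) = (-42.7 − (-62.213))/(-28.023 − (-62.213))
f_A = 19.513 / 34.190 = 0.5707

0.571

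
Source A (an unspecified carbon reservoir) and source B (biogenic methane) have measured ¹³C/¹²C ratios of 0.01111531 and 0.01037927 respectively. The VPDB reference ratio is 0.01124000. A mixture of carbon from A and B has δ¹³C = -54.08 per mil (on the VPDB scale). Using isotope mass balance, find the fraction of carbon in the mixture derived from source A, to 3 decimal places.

0.344

δ_A = (0.01111531/0.01124000 − 1)×1000 = (0.988907 − 1)×1000 = -11.093 per mil
δ_B = (0.01037927/0.01124000 − 1)×1000 = (0.923423 − 1)×1000 = -76.577 per mil
f_A = (δ_mix − δ_B)/(δ_A − δ_B) = (-54.08 − (-76.577))/(-11.093 − (-76.577))
f_A = 22.497 / 65.484 = 0.3436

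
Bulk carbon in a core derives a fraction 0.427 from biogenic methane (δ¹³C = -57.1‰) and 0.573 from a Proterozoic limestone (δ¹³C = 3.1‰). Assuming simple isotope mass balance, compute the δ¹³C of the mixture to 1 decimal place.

δ_mix = f_A·δ_A + f_B·δ_B
δ_mix = 0.427 × (-57.1) + 0.573 × (3.1)
δ_mix = -24.38 + 1.78 = -22.61‰

-22.6‰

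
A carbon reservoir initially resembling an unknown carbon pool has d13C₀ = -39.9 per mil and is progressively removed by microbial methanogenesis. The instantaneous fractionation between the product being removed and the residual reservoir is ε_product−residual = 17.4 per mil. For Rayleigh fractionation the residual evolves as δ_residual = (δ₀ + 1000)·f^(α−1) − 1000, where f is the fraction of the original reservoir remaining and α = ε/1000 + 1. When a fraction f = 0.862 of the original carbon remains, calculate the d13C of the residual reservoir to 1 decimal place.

-42.4 per mil

Rayleigh residual: δ_res = (δ₀ + 1000)·f^(α−1) − 1000
α = ε/1000 + 1 = 1.01740, so α − 1 = 0.01740
f^(α−1) = 0.862^(0.01740) = 0.997419
δ_res = (-39.9 + 1000) × 0.997419 − 1000 = 957.622 − 1000 = -42.38 per mil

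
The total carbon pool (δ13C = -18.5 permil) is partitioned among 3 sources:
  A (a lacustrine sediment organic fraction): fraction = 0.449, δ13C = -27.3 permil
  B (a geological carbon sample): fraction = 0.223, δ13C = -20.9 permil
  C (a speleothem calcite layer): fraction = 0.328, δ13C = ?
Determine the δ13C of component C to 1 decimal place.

Isotope mass balance: δ_bulk = Σ fᵢ·δᵢ.
-18.5 = 0.449×(-27.3) + 0.223×(-20.9) + 0.328×δ_C
0.328·δ_C = -18.5 − (-16.918) = -1.582
δ_C = -1.582 / 0.328 = -4.82 permil

-4.8 permil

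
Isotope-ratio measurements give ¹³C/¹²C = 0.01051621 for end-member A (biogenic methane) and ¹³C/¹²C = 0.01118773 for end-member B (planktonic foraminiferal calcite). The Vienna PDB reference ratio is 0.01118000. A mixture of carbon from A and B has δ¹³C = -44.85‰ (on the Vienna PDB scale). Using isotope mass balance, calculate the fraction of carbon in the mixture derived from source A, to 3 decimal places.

δ_A = (0.01051621/0.01118000 − 1)×1000 = (0.940627 − 1)×1000 = -59.373‰
δ_B = (0.01118773/0.01118000 − 1)×1000 = (1.000691 − 1)×1000 = 0.691‰
f_A = (δ_mix − δ_B)/(δ_A − δ_B) = (-44.85 − (0.691))/(-59.373 − (0.691))
f_A = -45.541 / -60.064 = 0.7582

0.758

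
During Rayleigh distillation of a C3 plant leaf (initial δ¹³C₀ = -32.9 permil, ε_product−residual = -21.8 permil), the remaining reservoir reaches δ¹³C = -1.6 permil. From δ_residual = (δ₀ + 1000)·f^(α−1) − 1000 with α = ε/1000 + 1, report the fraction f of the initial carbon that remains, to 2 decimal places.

α − 1 = ε/1000 = -0.0218
(δ_res + 1000)/(δ₀ + 1000) = (-1.6 + 1000)/(-32.9 + 1000) = 998.4/967.1 = 1.032365
f = 1.032365^(1/-0.0218) = exp(ln(1.032365)/-0.0218) = exp(0.03185/-0.0218)
f = exp(-1.4611) = 0.2320

0.23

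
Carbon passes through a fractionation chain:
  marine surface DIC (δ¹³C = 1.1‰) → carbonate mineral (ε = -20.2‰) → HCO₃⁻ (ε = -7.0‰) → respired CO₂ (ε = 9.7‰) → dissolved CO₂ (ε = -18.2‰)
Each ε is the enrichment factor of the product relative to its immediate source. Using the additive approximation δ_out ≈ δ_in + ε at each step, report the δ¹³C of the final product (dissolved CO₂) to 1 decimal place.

-34.6‰

step 1: δ ≈ 1.1 + (-20.2) = -19.1‰
step 2: δ ≈ -19.1 + (-7.0) = -26.1‰
step 3: δ ≈ -26.1 + (9.7) = -16.4‰
step 4: δ ≈ -16.4 + (-18.2) = -34.6‰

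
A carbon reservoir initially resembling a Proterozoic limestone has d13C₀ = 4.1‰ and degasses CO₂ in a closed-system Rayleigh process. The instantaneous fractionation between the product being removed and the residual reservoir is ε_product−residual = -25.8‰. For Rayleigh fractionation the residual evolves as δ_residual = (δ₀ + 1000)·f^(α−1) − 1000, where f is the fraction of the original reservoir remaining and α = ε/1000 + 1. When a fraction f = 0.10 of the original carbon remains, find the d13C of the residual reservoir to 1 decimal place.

65.6‰

Rayleigh residual: δ_res = (δ₀ + 1000)·f^(α−1) − 1000
α = ε/1000 + 1 = 0.97420, so α − 1 = -0.02580
f^(α−1) = 0.10^(-0.02580) = 1.061207
δ_res = (4.1 + 1000) × 1.061207 − 1000 = 1065.558 − 1000 = 65.56‰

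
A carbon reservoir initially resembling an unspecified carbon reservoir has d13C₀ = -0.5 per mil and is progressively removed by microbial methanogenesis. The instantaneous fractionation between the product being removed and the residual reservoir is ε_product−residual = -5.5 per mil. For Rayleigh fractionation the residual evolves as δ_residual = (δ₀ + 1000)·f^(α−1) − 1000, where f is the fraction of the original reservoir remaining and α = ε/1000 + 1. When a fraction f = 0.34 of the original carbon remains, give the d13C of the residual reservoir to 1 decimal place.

5.4 per mil

Rayleigh residual: δ_res = (δ₀ + 1000)·f^(α−1) − 1000
α = ε/1000 + 1 = 0.99450, so α − 1 = -0.00550
f^(α−1) = 0.34^(-0.00550) = 1.005951
δ_res = (-0.5 + 1000) × 1.005951 − 1000 = 1005.448 − 1000 = 5.45 per mil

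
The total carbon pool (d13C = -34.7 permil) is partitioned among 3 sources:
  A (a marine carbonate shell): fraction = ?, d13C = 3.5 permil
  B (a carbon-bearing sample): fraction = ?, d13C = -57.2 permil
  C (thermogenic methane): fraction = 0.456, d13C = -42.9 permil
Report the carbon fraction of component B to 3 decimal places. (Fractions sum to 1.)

Let f_B and f_A be the unknown fractions; fractions sum to 1 so f_B + f_A = 0.544.
Mass balance: Σ fᵢ·δᵢ = δ_bulk ⇒ f_B·(-57.2) + f_A·(3.5) = -34.7 − (-19.562) = -15.138
Substitute f_A = 0.544 − f_B:
f_B·(-57.2 − 3.5) = -15.138 − 0.544×(3.5) = -17.042
f_B = -17.042 / -60.7 = 0.2808

0.281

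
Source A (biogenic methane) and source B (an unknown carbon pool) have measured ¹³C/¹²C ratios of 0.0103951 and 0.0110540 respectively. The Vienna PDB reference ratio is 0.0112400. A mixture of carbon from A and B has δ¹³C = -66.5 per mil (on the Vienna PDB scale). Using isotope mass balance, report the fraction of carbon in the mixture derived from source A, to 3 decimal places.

δ_A = (0.0103951/0.0112400 − 1)×1000 = (0.924831 − 1)×1000 = -75.169 per mil
δ_B = (0.0110540/0.0112400 − 1)×1000 = (0.983452 − 1)×1000 = -16.548 per mil
f_A = (δ_mix − δ_B)/(δ_A − δ_B) = (-66.5 − (-16.548))/(-75.169 − (-16.548))
f_A = -49.952 / -58.621 = 0.8521

0.852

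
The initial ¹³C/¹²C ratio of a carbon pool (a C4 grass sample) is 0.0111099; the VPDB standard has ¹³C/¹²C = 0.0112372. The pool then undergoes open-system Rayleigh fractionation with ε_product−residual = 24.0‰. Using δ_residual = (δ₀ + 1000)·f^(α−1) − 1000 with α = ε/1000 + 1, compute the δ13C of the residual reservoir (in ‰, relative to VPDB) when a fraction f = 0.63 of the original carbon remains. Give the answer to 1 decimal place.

δ₀ = (0.0111099/0.0112372 − 1)×1000 = (0.988672 − 1)×1000 = -11.328‰
α − 1 = ε/1000 = 0.0240
f^(α−1) = 0.63^(0.0240) = 0.988972
δ_res = (-11.328 + 1000) × 0.988972 − 1000 = 977.769 − 1000 = -22.23‰

-22.2‰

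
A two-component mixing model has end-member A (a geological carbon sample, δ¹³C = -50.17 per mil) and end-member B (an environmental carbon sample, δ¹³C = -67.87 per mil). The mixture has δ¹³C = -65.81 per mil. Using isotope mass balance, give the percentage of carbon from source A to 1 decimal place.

δ_mix = f_A·δ_A + (1 − f_A)·δ_B  ⇒  f_A = (δ_mix − δ_B)/(δ_A − δ_B)
f_A = (-65.81 − (-67.87)) / (-50.17 − (-67.87))
f_A = 2.06 / 17.70 = 0.1164

11.6%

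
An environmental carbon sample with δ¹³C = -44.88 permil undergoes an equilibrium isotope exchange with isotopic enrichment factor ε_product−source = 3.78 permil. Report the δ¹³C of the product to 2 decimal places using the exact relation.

To first order, δ_product ≈ δ_source + ε = -41.10 permil.
Exactly, δ_product = (δ_source + 1000)·(ε/1000 + 1) − 1000.
δ_product = (-44.88 + 1000) × (3.78/1000 + 1) − 1000
δ_product = -41.270 permil

-41.27 permil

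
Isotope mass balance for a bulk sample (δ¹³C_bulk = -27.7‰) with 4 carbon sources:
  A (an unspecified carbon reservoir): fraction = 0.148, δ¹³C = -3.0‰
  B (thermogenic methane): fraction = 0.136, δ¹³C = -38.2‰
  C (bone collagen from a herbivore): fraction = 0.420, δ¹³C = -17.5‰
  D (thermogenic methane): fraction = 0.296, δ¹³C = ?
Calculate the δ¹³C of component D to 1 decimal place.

-49.7‰

Isotope mass balance: δ_bulk = Σ fᵢ·δᵢ.
-27.7 = 0.148×(-3.0) + 0.136×(-38.2) + 0.420×(-17.5) + 0.296×δ_D
0.296·δ_D = -27.7 − (-12.989) = -14.711
δ_D = -14.711 / 0.296 = -49.70‰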